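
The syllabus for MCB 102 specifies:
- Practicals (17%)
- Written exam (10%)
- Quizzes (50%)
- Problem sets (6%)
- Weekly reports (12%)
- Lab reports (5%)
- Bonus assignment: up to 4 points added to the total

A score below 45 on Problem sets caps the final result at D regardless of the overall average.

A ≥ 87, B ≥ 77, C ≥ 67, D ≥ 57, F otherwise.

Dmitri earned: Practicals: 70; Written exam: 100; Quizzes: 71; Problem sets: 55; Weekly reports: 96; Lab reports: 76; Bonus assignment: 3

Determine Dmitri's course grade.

Problem sets score 55 ≥ 45: minimum met.
Weighted total:
  Practicals 70 × 0.17 = 11.9
  Written exam 100 × 0.1 = 10
  Quizzes 71 × 0.5 = 35.5
  Problem sets 55 × 0.06 = 3.3
  Weekly reports 96 × 0.12 = 11.52
  Lab reports 76 × 0.05 = 3.8
Sum = 76.02
Bonus assignment: 76.02 + 3 = 79.02
79.02 is ≥ 77 and < 87 → B

B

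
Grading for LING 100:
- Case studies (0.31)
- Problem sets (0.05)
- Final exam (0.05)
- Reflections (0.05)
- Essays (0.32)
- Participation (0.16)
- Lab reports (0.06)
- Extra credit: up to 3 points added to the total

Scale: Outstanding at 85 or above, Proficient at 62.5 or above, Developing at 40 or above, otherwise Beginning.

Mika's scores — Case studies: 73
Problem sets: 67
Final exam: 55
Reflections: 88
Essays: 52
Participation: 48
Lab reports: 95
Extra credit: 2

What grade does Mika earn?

Weighted total:
  Case studies 73 × 0.31 = 22.63
  Problem sets 67 × 0.05 = 3.35
  Final exam 55 × 0.05 = 2.75
  Reflections 88 × 0.05 = 4.4
  Essays 52 × 0.32 = 16.64
  Participation 48 × 0.16 = 7.68
  Lab reports 95 × 0.06 = 5.7
Sum = 63.15
Extra credit: 63.15 + 2 = 65.15
65.15 is ≥ 62.5 and < 85 → Proficient

Proficient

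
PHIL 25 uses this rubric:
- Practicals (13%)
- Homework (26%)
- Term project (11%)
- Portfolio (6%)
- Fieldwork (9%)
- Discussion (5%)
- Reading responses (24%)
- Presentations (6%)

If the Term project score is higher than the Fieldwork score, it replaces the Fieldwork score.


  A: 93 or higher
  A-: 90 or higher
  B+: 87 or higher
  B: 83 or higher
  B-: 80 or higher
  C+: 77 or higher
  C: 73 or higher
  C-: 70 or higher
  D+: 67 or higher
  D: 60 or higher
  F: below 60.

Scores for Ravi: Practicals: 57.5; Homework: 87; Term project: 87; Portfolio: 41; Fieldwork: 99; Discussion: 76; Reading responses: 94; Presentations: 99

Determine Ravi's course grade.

Term project (87) ≤ Fieldwork (99), so Fieldwork stays at 99.
Weighted total:
  Practicals 57.5 × 0.13 = 7.475
  Homework 87 × 0.26 = 22.62
  Term project 87 × 0.11 = 9.57
  Portfolio 41 × 0.06 = 2.46
  Fieldwork 99 × 0.09 = 8.91
  Discussion 76 × 0.05 = 3.8
  Reading responses 94 × 0.24 = 22.56
  Presentations 99 × 0.06 = 5.94
Sum = 83.335
83.335 is ≥ 83 and < 87 → B

B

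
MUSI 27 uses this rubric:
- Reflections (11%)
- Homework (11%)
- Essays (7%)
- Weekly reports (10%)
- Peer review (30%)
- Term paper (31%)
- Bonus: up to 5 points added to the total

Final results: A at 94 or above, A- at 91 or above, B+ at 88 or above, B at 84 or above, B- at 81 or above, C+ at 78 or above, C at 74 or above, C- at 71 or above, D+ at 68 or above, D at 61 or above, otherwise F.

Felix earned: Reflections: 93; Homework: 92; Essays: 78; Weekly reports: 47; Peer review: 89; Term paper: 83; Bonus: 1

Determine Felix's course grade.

Weighted total:
  Reflections 93 × 0.11 = 10.23
  Homework 92 × 0.11 = 10.12
  Essays 78 × 0.07 = 5.46
  Weekly reports 47 × 0.1 = 4.7
  Peer review 89 × 0.3 = 26.7
  Term paper 83 × 0.31 = 25.73
Sum = 82.94
Bonus: 82.94 + 1 = 83.94
83.94 is ≥ 81 and < 84 → B-

B-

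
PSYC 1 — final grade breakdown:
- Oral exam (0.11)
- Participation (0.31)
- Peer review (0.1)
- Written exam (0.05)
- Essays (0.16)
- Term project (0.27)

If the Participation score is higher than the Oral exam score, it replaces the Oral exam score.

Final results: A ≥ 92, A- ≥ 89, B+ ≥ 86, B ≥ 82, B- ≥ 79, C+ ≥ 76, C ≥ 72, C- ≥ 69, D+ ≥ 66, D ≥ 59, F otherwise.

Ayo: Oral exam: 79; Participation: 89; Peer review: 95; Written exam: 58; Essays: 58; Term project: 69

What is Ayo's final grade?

C+

Participation (89) > Oral exam (79), so Oral exam counts as 89.
Weighted total:
  Oral exam 89 × 0.11 = 9.79
  Participation 89 × 0.31 = 27.59
  Peer review 95 × 0.1 = 9.5
  Written exam 58 × 0.05 = 2.9
  Essays 58 × 0.16 = 9.28
  Term project 69 × 0.27 = 18.63
Sum = 77.69
77.69 is ≥ 76 and < 79 → C+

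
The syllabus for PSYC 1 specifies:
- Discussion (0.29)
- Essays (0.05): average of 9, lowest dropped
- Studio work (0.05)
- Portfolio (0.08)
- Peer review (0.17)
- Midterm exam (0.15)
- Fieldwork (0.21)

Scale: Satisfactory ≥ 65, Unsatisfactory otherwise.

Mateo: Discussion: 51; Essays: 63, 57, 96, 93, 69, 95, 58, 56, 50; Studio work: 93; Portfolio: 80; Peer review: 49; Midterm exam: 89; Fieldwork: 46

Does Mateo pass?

Essays: drop 50 → average of remaining 8 = 587/8 = 73.375
Weighted total:
  Discussion 51 × 0.29 = 14.79
  Essays 73.375 × 0.05 = 3.66875
  Studio work 93 × 0.05 = 4.65
  Portfolio 80 × 0.08 = 6.4
  Peer review 49 × 0.17 = 8.33
  Midterm exam 89 × 0.15 = 13.35
  Fieldwork 46 × 0.21 = 9.66
Sum = 60.84875
60.84875 < 65 → Unsatisfactory

Unsatisfactory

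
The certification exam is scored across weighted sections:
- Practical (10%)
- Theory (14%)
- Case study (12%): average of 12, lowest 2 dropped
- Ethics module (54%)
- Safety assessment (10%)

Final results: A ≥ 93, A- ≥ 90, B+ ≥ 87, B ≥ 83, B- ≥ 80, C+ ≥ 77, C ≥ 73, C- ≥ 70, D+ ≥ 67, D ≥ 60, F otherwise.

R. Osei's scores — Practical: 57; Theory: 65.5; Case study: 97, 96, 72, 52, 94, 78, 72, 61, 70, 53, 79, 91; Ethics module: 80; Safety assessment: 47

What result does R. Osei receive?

Case study: drop 52, 53 → average of remaining 10 = 810/10 = 81
Weighted total:
  Practical 57 × 0.1 = 5.7
  Theory 65.5 × 0.14 = 9.17
  Case study 81 × 0.12 = 9.72
  Ethics module 80 × 0.54 = 43.2
  Safety assessment 47 × 0.1 = 4.7
Sum = 72.49
72.49 is ≥ 70 and < 73 → C-

C-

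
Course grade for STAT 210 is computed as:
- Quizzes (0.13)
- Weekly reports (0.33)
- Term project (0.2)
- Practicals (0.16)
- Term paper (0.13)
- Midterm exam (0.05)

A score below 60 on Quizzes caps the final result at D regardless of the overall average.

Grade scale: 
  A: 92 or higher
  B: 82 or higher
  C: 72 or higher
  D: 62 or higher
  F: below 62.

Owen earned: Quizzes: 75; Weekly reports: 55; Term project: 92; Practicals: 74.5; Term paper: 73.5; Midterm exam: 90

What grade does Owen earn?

C

Quizzes score 75 ≥ 60: minimum met.
Weighted total:
  Quizzes 75 × 0.13 = 9.75
  Weekly reports 55 × 0.33 = 18.15
  Term project 92 × 0.2 = 18.4
  Practicals 74.5 × 0.16 = 11.92
  Term paper 73.5 × 0.13 = 9.555
  Midterm exam 90 × 0.05 = 4.5
Sum = 72.275
72.275 is ≥ 72 and < 82 → C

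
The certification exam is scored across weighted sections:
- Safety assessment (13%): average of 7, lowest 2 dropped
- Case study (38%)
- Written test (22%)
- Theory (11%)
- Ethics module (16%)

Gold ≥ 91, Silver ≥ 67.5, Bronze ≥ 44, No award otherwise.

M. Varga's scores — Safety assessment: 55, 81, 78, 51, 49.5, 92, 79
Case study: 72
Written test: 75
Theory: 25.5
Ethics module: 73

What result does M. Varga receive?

Silver

Safety assessment: drop 49.5, 51 → average of remaining 5 = 385/5 = 77
Weighted total:
  Safety assessment 77 × 0.13 = 10.01
  Case study 72 × 0.38 = 27.36
  Written test 75 × 0.22 = 16.5
  Theory 25.5 × 0.11 = 2.805
  Ethics module 73 × 0.16 = 11.68
Sum = 68.355
68.355 is ≥ 67.5 and < 91 → Silver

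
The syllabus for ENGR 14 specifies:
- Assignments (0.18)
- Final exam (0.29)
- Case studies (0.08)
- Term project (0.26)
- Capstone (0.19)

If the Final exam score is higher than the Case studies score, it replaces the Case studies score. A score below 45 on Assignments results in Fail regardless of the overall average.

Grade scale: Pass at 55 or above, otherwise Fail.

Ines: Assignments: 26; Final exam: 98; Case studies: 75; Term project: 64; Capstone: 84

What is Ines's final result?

Final exam (98) > Case studies (75), so Case studies counts as 98.
Assignments score 26 < 45: minimum not met.
Weighted total:
  Assignments 26 × 0.18 = 4.68
  Final exam 98 × 0.29 = 28.42
  Case studies 98 × 0.08 = 7.84
  Term project 64 × 0.26 = 16.64
  Capstone 84 × 0.19 = 15.96
Sum = 73.54
Because the Assignments minimum was not met, the result is Fail.

Fail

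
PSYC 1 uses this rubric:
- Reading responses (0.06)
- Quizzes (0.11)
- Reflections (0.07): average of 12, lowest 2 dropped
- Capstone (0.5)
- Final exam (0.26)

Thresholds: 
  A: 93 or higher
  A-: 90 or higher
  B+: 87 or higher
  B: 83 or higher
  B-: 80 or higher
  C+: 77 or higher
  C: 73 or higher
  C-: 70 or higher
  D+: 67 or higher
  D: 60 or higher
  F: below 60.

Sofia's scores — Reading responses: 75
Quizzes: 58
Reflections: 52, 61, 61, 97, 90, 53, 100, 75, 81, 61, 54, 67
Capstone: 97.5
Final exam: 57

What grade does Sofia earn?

Reflections: drop 52, 53 → average of remaining 10 = 747/10 = 74.7
Weighted total:
  Reading responses 75 × 0.06 = 4.5
  Quizzes 58 × 0.11 = 6.38
  Reflections 74.7 × 0.07 = 5.229
  Capstone 97.5 × 0.5 = 48.75
  Final exam 57 × 0.26 = 14.82
Sum = 79.679
79.679 is ≥ 77 and < 80 → C+

C+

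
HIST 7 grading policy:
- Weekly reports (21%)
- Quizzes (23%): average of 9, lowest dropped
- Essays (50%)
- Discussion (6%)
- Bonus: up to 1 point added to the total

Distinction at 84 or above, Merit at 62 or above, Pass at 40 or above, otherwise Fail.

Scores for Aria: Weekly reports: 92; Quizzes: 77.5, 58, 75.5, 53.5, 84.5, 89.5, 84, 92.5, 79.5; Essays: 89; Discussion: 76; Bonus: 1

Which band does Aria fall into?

Distinction

Quizzes: drop 53.5 → average of remaining 8 = 641/8 = 80.125
Weighted total:
  Weekly reports 92 × 0.21 = 19.32
  Quizzes 80.125 × 0.23 = 18.42875
  Essays 89 × 0.5 = 44.5
  Discussion 76 × 0.06 = 4.56
Sum = 86.80875
Bonus: 86.80875 + 1 = 87.80875
87.80875 ≥ 84 → Distinction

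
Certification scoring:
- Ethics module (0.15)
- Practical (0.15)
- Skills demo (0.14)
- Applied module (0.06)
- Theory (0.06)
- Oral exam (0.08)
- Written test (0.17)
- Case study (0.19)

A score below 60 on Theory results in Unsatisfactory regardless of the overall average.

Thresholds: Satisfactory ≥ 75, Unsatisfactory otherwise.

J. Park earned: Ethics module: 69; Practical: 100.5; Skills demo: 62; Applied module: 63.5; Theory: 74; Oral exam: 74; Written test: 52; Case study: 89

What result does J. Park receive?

Theory score 74 ≥ 60: minimum met.
Weighted total:
  Ethics module 69 × 0.15 = 10.35
  Practical 100.5 × 0.15 = 15.075
  Skills demo 62 × 0.14 = 8.68
  Applied module 63.5 × 0.06 = 3.81
  Theory 74 × 0.06 = 4.44
  Oral exam 74 × 0.08 = 5.92
  Written test 52 × 0.17 = 8.84
  Case study 89 × 0.19 = 16.91
Sum = 74.025
74.025 < 75 → Unsatisfactory

Unsatisfactory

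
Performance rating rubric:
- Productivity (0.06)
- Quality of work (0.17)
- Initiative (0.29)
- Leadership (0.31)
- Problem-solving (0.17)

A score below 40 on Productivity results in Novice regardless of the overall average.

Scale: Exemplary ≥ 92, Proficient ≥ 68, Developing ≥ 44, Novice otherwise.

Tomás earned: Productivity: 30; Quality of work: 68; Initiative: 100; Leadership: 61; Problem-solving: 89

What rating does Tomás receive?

Novice

Productivity score 30 < 40: minimum not met.
Weighted total:
  Productivity 30 × 0.06 = 1.8
  Quality of work 68 × 0.17 = 11.56
  Initiative 100 × 0.29 = 29
  Leadership 61 × 0.31 = 18.91
  Problem-solving 89 × 0.17 = 15.13
Sum = 76.4
Because the Productivity minimum was not met, the result is Novice.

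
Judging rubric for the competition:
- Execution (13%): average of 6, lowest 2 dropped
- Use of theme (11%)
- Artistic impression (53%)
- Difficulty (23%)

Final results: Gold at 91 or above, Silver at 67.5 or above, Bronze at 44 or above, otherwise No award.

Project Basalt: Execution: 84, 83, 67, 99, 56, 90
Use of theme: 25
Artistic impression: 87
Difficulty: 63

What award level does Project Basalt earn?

Silver

Execution: drop 56, 67 → average of remaining 4 = 356/4 = 89
Weighted total:
  Execution 89 × 0.13 = 11.57
  Use of theme 25 × 0.11 = 2.75
  Artistic impression 87 × 0.53 = 46.11
  Difficulty 63 × 0.23 = 14.49
Sum = 74.92
74.92 is ≥ 67.5 and < 91 → Silver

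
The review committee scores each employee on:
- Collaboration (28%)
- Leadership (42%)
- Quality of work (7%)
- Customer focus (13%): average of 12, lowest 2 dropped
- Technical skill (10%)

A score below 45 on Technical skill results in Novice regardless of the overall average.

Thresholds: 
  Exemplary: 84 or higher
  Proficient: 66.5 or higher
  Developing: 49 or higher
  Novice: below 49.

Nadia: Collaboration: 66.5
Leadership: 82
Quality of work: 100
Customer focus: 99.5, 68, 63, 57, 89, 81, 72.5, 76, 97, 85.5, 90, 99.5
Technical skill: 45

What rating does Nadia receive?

Proficient

Customer focus: drop 57, 63 → average of remaining 10 = 858/10 = 85.8
Technical skill score 45 ≥ 45: minimum met.
Weighted total:
  Collaboration 66.5 × 0.28 = 18.62
  Leadership 82 × 0.42 = 34.44
  Quality of work 100 × 0.07 = 7
  Customer focus 85.8 × 0.13 = 11.154
  Technical skill 45 × 0.1 = 4.5
Sum = 75.714
75.714 is ≥ 66.5 and < 84 → Proficient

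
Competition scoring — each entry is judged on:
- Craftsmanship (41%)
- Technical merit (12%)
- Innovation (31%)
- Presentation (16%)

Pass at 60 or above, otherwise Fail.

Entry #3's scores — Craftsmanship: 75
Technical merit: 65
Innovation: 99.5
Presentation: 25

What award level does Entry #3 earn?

Pass

Weighted total:
  Craftsmanship 75 × 0.41 = 30.75
  Technical merit 65 × 0.12 = 7.8
  Innovation 99.5 × 0.31 = 30.845
  Presentation 25 × 0.16 = 4
Sum = 73.395
73.395 ≥ 60 → Pass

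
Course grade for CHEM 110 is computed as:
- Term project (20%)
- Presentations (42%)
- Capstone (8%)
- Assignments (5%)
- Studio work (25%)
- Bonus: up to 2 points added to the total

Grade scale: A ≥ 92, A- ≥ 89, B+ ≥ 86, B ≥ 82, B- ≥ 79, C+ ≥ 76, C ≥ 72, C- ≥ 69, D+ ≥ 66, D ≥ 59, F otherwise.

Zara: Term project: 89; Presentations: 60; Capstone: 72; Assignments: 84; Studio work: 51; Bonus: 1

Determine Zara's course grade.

Weighted total:
  Term project 89 × 0.2 = 17.8
  Presentations 60 × 0.42 = 25.2
  Capstone 72 × 0.08 = 5.76
  Assignments 84 × 0.05 = 4.2
  Studio work 51 × 0.25 = 12.75
Sum = 65.71
Bonus: 65.71 + 1 = 66.71
66.71 is ≥ 66 and < 69 → D+

D+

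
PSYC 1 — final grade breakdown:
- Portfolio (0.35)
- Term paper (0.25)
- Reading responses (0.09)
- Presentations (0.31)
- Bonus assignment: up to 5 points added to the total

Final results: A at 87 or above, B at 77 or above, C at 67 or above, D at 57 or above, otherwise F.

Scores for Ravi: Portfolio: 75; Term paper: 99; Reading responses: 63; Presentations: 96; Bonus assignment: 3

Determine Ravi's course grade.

Weighted total:
  Portfolio 75 × 0.35 = 26.25
  Term paper 99 × 0.25 = 24.75
  Reading responses 63 × 0.09 = 5.67
  Presentations 96 × 0.31 = 29.76
Sum = 86.43
Bonus assignment: 86.43 + 3 = 89.43
89.43 ≥ 87 → A

A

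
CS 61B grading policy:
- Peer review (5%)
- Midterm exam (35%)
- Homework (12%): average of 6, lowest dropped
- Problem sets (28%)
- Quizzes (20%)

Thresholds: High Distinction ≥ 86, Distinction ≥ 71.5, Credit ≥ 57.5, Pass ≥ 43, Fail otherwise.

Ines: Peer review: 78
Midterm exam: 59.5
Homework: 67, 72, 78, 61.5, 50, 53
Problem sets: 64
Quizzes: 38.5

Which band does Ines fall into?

Homework: drop 50 → average of remaining 5 = 331.5/5 = 66.3
Weighted total:
  Peer review 78 × 0.05 = 3.9
  Midterm exam 59.5 × 0.35 = 20.825
  Homework 66.3 × 0.12 = 7.956
  Problem sets 64 × 0.28 = 17.92
  Quizzes 38.5 × 0.2 = 7.7
Sum = 58.301
58.301 is ≥ 57.5 and < 71.5 → Credit

Credit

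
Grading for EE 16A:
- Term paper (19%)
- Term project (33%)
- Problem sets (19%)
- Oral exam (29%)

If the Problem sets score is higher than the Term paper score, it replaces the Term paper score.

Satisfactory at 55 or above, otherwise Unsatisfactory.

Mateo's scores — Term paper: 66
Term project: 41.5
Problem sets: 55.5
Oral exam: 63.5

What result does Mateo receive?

Problem sets (55.5) ≤ Term paper (66), so Term paper stays at 66.
Weighted total:
  Term paper 66 × 0.19 = 12.54
  Term project 41.5 × 0.33 = 13.695
  Problem sets 55.5 × 0.19 = 10.545
  Oral exam 63.5 × 0.29 = 18.415
Sum = 55.195
55.195 ≥ 55 → Satisfactory

Satisfactory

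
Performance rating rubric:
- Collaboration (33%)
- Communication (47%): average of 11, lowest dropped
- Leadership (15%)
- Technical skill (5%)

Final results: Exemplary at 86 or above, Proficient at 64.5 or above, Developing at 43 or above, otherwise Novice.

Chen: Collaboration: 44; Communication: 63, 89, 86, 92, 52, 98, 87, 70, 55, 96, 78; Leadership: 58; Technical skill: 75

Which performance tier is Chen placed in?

Communication: drop 52 → average of remaining 10 = 814/10 = 81.4
Weighted total:
  Collaboration 44 × 0.33 = 14.52
  Communication 81.4 × 0.47 = 38.258
  Leadership 58 × 0.15 = 8.7
  Technical skill 75 × 0.05 = 3.75
Sum = 65.228
65.228 is ≥ 64.5 and < 86 → Proficient

Proficient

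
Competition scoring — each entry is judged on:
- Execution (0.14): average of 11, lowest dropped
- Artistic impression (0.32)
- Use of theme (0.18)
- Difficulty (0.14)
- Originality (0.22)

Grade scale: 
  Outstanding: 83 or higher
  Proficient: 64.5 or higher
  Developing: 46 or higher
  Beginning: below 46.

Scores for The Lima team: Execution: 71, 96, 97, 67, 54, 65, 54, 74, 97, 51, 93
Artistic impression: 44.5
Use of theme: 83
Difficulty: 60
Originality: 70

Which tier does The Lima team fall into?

Execution: drop 51 → average of remaining 10 = 768/10 = 76.8
Weighted total:
  Execution 76.8 × 0.14 = 10.752
  Artistic impression 44.5 × 0.32 = 14.24
  Use of theme 83 × 0.18 = 14.94
  Difficulty 60 × 0.14 = 8.4
  Originality 70 × 0.22 = 15.4
Sum = 63.732
63.732 is ≥ 46 and < 64.5 → Developing

Developing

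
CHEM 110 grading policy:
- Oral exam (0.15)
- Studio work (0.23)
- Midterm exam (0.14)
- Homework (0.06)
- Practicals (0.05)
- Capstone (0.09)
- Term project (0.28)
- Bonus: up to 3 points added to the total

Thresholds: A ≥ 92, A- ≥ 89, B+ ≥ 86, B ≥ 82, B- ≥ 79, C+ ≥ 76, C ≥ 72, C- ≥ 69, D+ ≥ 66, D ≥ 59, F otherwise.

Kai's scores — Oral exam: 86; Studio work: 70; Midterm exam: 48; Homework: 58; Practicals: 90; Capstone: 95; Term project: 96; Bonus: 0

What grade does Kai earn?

Weighted total:
  Oral exam 86 × 0.15 = 12.9
  Studio work 70 × 0.23 = 16.1
  Midterm exam 48 × 0.14 = 6.72
  Homework 58 × 0.06 = 3.48
  Practicals 90 × 0.05 = 4.5
  Capstone 95 × 0.09 = 8.55
  Term project 96 × 0.28 = 26.88
Sum = 79.13
Bonus: 79.13 + 0 = 79.13
79.13 is ≥ 79 and < 82 → B-

B-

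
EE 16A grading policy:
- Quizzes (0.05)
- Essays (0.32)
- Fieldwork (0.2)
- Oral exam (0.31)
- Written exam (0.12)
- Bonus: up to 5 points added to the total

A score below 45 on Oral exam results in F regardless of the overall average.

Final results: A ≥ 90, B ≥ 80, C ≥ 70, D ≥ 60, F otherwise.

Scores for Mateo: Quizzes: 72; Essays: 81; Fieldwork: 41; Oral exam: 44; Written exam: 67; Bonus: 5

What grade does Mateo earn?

Oral exam score 44 < 45: minimum not met.
Weighted total:
  Quizzes 72 × 0.05 = 3.6
  Essays 81 × 0.32 = 25.92
  Fieldwork 41 × 0.2 = 8.2
  Oral exam 44 × 0.31 = 13.64
  Written exam 67 × 0.12 = 8.04
Sum = 59.4
Bonus: 59.4 + 5 = 64.4
Because the Oral exam minimum was not met, the result is F.

F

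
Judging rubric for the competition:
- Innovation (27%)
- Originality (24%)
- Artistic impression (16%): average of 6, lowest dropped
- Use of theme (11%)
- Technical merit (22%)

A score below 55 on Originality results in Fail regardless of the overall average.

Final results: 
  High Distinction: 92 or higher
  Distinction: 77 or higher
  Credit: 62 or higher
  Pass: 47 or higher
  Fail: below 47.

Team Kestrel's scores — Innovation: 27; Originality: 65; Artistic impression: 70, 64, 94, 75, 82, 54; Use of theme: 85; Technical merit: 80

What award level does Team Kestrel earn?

Credit

Artistic impression: drop 54 → average of remaining 5 = 385/5 = 77
Originality score 65 ≥ 55: minimum met.
Weighted total:
  Innovation 27 × 0.27 = 7.29
  Originality 65 × 0.24 = 15.6
  Artistic impression 77 × 0.16 = 12.32
  Use of theme 85 × 0.11 = 9.35
  Technical merit 80 × 0.22 = 17.6
Sum = 62.16
62.16 is ≥ 62 and < 77 → Credit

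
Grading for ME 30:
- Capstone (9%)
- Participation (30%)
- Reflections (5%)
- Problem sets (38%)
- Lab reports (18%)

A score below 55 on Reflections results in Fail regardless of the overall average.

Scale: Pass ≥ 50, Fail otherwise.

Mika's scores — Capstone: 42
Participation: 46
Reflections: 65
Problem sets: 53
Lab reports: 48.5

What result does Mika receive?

Fail

Reflections score 65 ≥ 55: minimum met.
Weighted total:
  Capstone 42 × 0.09 = 3.78
  Participation 46 × 0.3 = 13.8
  Reflections 65 × 0.05 = 3.25
  Problem sets 53 × 0.38 = 20.14
  Lab reports 48.5 × 0.18 = 8.73
Sum = 49.7
49.7 < 50 → Fail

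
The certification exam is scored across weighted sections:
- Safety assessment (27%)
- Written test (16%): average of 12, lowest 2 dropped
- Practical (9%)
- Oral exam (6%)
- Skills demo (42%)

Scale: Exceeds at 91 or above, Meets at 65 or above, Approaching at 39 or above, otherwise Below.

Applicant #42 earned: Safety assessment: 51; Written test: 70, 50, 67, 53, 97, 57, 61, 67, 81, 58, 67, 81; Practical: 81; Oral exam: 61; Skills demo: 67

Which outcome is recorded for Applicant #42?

Approaching

Written test: drop 50, 53 → average of remaining 10 = 706/10 = 70.6
Weighted total:
  Safety assessment 51 × 0.27 = 13.77
  Written test 70.6 × 0.16 = 11.296
  Practical 81 × 0.09 = 7.29
  Oral exam 61 × 0.06 = 3.66
  Skills demo 67 × 0.42 = 28.14
Sum = 64.156
64.156 is ≥ 39 and < 65 → Approaching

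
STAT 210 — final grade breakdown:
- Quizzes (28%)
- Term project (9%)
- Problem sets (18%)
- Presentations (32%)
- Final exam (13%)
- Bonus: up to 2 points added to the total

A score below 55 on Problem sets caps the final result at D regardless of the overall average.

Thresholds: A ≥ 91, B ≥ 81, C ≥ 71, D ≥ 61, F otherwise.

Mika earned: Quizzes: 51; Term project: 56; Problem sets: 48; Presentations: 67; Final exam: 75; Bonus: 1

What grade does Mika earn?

F

Problem sets score 48 < 55: minimum not met.
Weighted total:
  Quizzes 51 × 0.28 = 14.28
  Term project 56 × 0.09 = 5.04
  Problem sets 48 × 0.18 = 8.64
  Presentations 67 × 0.32 = 21.44
  Final exam 75 × 0.13 = 9.75
Sum = 59.15
Bonus: 59.15 + 1 = 60.15
60.15 would be F; cap at D applies → F.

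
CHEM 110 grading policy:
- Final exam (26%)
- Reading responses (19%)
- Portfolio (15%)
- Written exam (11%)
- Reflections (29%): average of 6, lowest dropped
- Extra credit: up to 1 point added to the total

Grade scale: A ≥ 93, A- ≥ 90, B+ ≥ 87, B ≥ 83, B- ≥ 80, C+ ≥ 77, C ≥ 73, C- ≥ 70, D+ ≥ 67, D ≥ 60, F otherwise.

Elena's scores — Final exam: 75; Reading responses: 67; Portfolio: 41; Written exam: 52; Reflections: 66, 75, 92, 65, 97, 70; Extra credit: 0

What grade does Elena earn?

Reflections: drop 65 → average of remaining 5 = 400/5 = 80
Weighted total:
  Final exam 75 × 0.26 = 19.5
  Reading responses 67 × 0.19 = 12.73
  Portfolio 41 × 0.15 = 6.15
  Written exam 52 × 0.11 = 5.72
  Reflections 80 × 0.29 = 23.2
Sum = 67.3
Extra credit: 67.3 + 0 = 67.3
67.3 is ≥ 67 and < 70 → D+

D+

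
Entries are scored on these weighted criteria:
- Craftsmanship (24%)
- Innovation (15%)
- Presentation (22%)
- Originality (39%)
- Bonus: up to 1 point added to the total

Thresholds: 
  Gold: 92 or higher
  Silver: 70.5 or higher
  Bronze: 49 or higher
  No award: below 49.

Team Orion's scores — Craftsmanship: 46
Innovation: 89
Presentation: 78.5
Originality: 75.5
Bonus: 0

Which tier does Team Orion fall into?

Silver

Weighted total:
  Craftsmanship 46 × 0.24 = 11.04
  Innovation 89 × 0.15 = 13.35
  Presentation 78.5 × 0.22 = 17.27
  Originality 75.5 × 0.39 = 29.445
Sum = 71.105
Bonus: 71.105 + 0 = 71.105
71.105 is ≥ 70.5 and < 92 → Silver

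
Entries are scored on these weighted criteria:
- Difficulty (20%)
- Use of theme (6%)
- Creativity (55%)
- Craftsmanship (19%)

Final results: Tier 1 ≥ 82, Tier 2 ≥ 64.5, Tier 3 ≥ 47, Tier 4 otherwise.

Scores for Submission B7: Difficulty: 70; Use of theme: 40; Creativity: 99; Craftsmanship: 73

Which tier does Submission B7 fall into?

Weighted total:
  Difficulty 70 × 0.2 = 14
  Use of theme 40 × 0.06 = 2.4
  Creativity 99 × 0.55 = 54.45
  Craftsmanship 73 × 0.19 = 13.87
Sum = 84.72
84.72 ≥ 82 → Tier 1

Tier 1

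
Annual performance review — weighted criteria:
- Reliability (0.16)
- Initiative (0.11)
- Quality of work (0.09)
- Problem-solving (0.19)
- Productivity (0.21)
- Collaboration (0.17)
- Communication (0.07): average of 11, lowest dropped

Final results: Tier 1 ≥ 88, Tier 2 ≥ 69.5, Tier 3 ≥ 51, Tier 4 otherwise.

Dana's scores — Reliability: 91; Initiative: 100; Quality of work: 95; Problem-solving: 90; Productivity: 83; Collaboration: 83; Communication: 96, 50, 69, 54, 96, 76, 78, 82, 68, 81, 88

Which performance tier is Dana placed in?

Communication: drop 50 → average of remaining 10 = 788/10 = 78.8
Weighted total:
  Reliability 91 × 0.16 = 14.56
  Initiative 100 × 0.11 = 11
  Quality of work 95 × 0.09 = 8.55
  Problem-solving 90 × 0.19 = 17.1
  Productivity 83 × 0.21 = 17.43
  Collaboration 83 × 0.17 = 14.11
  Communication 78.8 × 0.07 = 5.516
Sum = 88.266
88.266 ≥ 88 → Tier 1

Tier 1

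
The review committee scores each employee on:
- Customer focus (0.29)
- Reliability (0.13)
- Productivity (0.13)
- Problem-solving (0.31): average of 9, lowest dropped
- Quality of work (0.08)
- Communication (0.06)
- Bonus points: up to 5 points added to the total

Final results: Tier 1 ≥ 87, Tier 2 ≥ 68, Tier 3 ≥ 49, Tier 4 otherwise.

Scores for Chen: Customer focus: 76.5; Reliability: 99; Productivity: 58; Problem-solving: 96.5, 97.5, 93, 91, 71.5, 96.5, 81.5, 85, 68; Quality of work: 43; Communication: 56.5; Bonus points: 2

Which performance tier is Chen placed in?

Tier 2

Problem-solving: drop 68 → average of remaining 8 = 712.5/8 = 89.0625
Weighted total:
  Customer focus 76.5 × 0.29 = 22.185
  Reliability 99 × 0.13 = 12.87
  Productivity 58 × 0.13 = 7.54
  Problem-solving 89.0625 × 0.31 = 27.609375
  Quality of work 43 × 0.08 = 3.44
  Communication 56.5 × 0.06 = 3.39
Sum = 77.034375
Bonus points: 77.034375 + 2 = 79.034375
79.034375 is ≥ 68 and < 87 → Tier 2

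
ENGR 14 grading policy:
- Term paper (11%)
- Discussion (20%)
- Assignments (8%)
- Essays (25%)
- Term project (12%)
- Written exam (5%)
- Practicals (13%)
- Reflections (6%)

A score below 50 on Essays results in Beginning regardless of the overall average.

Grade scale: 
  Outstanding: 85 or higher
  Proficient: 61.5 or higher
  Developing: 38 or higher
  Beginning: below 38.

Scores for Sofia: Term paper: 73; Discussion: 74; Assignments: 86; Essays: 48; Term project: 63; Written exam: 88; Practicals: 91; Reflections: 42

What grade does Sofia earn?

Essays score 48 < 50: minimum not met.
Weighted total:
  Term paper 73 × 0.11 = 8.03
  Discussion 74 × 0.2 = 14.8
  Assignments 86 × 0.08 = 6.88
  Essays 48 × 0.25 = 12
  Term project 63 × 0.12 = 7.56
  Written exam 88 × 0.05 = 4.4
  Practicals 91 × 0.13 = 11.83
  Reflections 42 × 0.06 = 2.52
Sum = 68.02
Because the Essays minimum was not met, the result is Beginning.

Beginning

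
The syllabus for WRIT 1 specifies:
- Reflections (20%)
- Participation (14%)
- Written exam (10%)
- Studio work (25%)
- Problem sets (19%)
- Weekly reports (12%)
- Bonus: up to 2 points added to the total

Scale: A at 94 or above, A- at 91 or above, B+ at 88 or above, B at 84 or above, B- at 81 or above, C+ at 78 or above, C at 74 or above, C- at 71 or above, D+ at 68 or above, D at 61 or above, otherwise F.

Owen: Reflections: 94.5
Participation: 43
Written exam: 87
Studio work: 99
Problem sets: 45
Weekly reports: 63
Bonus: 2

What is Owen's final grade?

Weighted total:
  Reflections 94.5 × 0.2 = 18.9
  Participation 43 × 0.14 = 6.02
  Written exam 87 × 0.1 = 8.7
  Studio work 99 × 0.25 = 24.75
  Problem sets 45 × 0.19 = 8.55
  Weekly reports 63 × 0.12 = 7.56
Sum = 74.48
Bonus: 74.48 + 2 = 76.48
76.48 is ≥ 74 and < 78 → C

C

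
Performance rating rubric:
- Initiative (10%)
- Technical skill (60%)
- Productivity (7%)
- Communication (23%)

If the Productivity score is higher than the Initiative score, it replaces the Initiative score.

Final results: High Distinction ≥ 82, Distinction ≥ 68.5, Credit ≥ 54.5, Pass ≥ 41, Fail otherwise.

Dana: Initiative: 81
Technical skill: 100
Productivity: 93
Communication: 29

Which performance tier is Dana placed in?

High Distinction

Productivity (93) > Initiative (81), so Initiative counts as 93.
Weighted total:
  Initiative 93 × 0.1 = 9.3
  Technical skill 100 × 0.6 = 60
  Productivity 93 × 0.07 = 6.51
  Communication 29 × 0.23 = 6.67
Sum = 82.48
82.48 ≥ 82 → High Distinction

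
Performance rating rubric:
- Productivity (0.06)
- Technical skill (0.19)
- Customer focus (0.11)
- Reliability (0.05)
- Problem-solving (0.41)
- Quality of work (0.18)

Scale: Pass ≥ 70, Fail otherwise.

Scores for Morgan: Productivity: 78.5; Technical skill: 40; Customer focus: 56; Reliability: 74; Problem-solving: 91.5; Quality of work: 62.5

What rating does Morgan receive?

Pass

Weighted total:
  Productivity 78.5 × 0.06 = 4.71
  Technical skill 40 × 0.19 = 7.6
  Customer focus 56 × 0.11 = 6.16
  Reliability 74 × 0.05 = 3.7
  Problem-solving 91.5 × 0.41 = 37.515
  Quality of work 62.5 × 0.18 = 11.25
Sum = 70.935
70.935 ≥ 70 → Pass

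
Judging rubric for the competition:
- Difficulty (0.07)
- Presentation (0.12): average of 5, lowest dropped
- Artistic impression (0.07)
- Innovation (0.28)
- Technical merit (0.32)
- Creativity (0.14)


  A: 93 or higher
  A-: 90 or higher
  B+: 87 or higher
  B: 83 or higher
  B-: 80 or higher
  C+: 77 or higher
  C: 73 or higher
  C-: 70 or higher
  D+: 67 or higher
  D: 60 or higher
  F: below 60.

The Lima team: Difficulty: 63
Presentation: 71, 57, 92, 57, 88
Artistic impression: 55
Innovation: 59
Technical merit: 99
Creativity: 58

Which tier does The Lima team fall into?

C

Presentation: drop 57 → average of remaining 4 = 308/4 = 77
Weighted total:
  Difficulty 63 × 0.07 = 4.41
  Presentation 77 × 0.12 = 9.24
  Artistic impression 55 × 0.07 = 3.85
  Innovation 59 × 0.28 = 16.52
  Technical merit 99 × 0.32 = 31.68
  Creativity 58 × 0.14 = 8.12
Sum = 73.82
73.82 is ≥ 73 and < 77 → C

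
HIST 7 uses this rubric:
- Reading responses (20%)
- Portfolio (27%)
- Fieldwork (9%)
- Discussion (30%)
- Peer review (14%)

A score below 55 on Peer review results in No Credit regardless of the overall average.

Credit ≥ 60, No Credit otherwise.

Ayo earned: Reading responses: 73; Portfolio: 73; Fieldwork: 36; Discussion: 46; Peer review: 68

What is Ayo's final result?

Credit

Peer review score 68 ≥ 55: minimum met.
Weighted total:
  Reading responses 73 × 0.2 = 14.6
  Portfolio 73 × 0.27 = 19.71
  Fieldwork 36 × 0.09 = 3.24
  Discussion 46 × 0.3 = 13.8
  Peer review 68 × 0.14 = 9.52
Sum = 60.87
60.87 ≥ 60 → Credit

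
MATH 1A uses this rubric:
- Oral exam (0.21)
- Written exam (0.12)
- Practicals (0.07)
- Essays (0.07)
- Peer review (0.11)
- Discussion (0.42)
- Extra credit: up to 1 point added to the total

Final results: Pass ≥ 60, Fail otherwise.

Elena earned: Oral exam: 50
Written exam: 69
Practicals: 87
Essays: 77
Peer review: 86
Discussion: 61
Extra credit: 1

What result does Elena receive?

Weighted total:
  Oral exam 50 × 0.21 = 10.5
  Written exam 69 × 0.12 = 8.28
  Practicals 87 × 0.07 = 6.09
  Essays 77 × 0.07 = 5.39
  Peer review 86 × 0.11 = 9.46
  Discussion 61 × 0.42 = 25.62
Sum = 65.34
Extra credit: 65.34 + 1 = 66.34
66.34 ≥ 60 → Pass

Pass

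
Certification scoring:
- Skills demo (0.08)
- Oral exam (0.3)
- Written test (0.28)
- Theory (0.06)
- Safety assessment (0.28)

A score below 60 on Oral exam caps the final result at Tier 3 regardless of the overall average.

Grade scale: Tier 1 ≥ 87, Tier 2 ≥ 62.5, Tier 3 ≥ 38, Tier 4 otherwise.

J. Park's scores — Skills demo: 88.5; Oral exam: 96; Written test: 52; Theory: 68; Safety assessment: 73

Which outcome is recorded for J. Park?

Tier 2

Oral exam score 96 ≥ 60: minimum met.
Weighted total:
  Skills demo 88.5 × 0.08 = 7.08
  Oral exam 96 × 0.3 = 28.8
  Written test 52 × 0.28 = 14.56
  Theory 68 × 0.06 = 4.08
  Safety assessment 73 × 0.28 = 20.44
Sum = 74.96
74.96 is ≥ 62.5 and < 87 → Tier 2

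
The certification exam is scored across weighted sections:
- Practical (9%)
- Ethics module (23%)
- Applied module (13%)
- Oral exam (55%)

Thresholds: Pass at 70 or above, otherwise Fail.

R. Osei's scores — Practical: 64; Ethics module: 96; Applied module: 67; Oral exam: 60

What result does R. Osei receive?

Weighted total:
  Practical 64 × 0.09 = 5.76
  Ethics module 96 × 0.23 = 22.08
  Applied module 67 × 0.13 = 8.71
  Oral exam 60 × 0.55 = 33
Sum = 69.55
69.55 < 70 → Fail

Fail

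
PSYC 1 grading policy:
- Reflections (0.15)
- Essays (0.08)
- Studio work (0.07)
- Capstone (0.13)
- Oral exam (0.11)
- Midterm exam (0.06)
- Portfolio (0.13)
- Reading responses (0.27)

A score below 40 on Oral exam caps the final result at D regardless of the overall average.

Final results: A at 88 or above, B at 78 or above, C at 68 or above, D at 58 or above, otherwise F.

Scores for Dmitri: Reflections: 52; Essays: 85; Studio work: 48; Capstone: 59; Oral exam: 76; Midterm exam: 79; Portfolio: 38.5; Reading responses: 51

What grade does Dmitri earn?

Oral exam score 76 ≥ 40: minimum met.
Weighted total:
  Reflections 52 × 0.15 = 7.8
  Essays 85 × 0.08 = 6.8
  Studio work 48 × 0.07 = 3.36
  Capstone 59 × 0.13 = 7.67
  Oral exam 76 × 0.11 = 8.36
  Midterm exam 79 × 0.06 = 4.74
  Portfolio 38.5 × 0.13 = 5.005
  Reading responses 51 × 0.27 = 13.77
Sum = 57.505
57.505 < 58 → F

F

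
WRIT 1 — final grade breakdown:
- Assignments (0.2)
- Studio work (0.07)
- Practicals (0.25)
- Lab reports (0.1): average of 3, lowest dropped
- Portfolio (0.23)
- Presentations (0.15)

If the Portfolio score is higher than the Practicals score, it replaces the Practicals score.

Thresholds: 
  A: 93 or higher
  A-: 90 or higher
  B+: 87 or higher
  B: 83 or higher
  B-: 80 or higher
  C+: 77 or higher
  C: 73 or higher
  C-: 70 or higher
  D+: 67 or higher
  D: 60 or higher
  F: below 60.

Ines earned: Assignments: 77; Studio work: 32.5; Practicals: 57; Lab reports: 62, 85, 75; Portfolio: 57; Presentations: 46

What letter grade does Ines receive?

Lab reports: drop 62 → average of remaining 2 = 160/2 = 80
Portfolio (57) ≤ Practicals (57), so Practicals stays at 57.
Weighted total:
  Assignments 77 × 0.2 = 15.4
  Studio work 32.5 × 0.07 = 2.275
  Practicals 57 × 0.25 = 14.25
  Lab reports 80 × 0.1 = 8
  Portfolio 57 × 0.23 = 13.11
  Presentations 46 × 0.15 = 6.9
Sum = 59.935
59.935 < 60 → F

F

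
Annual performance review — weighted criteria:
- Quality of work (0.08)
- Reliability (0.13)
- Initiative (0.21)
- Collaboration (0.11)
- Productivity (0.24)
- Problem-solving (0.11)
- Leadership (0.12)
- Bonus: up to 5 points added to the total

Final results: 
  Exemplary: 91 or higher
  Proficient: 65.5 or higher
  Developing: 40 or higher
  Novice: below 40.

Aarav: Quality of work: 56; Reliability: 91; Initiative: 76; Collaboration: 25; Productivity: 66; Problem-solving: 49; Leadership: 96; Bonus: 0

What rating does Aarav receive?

Proficient

Weighted total:
  Quality of work 56 × 0.08 = 4.48
  Reliability 91 × 0.13 = 11.83
  Initiative 76 × 0.21 = 15.96
  Collaboration 25 × 0.11 = 2.75
  Productivity 66 × 0.24 = 15.84
  Problem-solving 49 × 0.11 = 5.39
  Leadership 96 × 0.12 = 11.52
Sum = 67.77
Bonus: 67.77 + 0 = 67.77
67.77 is ≥ 65.5 and < 91 → Proficient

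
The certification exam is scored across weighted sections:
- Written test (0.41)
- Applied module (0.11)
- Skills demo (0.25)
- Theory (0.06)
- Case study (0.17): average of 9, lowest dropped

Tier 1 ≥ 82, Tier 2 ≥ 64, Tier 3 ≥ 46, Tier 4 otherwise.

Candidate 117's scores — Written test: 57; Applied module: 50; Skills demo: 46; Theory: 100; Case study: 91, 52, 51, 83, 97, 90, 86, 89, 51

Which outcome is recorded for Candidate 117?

Tier 3

Case study: drop 51 → average of remaining 8 = 639/8 = 79.875
Weighted total:
  Written test 57 × 0.41 = 23.37
  Applied module 50 × 0.11 = 5.5
  Skills demo 46 × 0.25 = 11.5
  Theory 100 × 0.06 = 6
  Case study 79.875 × 0.17 = 13.57875
Sum = 59.94875
59.94875 is ≥ 46 and < 64 → Tier 3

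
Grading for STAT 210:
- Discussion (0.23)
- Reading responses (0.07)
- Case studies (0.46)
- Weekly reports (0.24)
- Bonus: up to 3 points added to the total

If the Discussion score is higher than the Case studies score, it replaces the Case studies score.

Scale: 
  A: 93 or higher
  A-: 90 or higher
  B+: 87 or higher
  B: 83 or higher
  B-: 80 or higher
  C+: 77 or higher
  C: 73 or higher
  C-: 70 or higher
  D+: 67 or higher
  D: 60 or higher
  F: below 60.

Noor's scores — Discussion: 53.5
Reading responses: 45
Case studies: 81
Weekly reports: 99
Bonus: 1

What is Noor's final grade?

C+

Discussion (53.5) ≤ Case studies (81), so Case studies stays at 81.
Weighted total:
  Discussion 53.5 × 0.23 = 12.305
  Reading responses 45 × 0.07 = 3.15
  Case studies 81 × 0.46 = 37.26
  Weekly reports 99 × 0.24 = 23.76
Sum = 76.475
Bonus: 76.475 + 1 = 77.475
77.475 is ≥ 77 and < 80 → C+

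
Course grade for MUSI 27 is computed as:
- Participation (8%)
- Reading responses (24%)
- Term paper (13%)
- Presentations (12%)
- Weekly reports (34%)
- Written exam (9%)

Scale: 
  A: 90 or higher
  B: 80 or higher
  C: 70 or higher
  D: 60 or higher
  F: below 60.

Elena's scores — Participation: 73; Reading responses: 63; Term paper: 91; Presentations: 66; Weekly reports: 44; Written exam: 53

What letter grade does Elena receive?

D

Weighted total:
  Participation 73 × 0.08 = 5.84
  Reading responses 63 × 0.24 = 15.12
  Term paper 91 × 0.13 = 11.83
  Presentations 66 × 0.12 = 7.92
  Weekly reports 44 × 0.34 = 14.96
  Written exam 53 × 0.09 = 4.77
Sum = 60.44
60.44 is ≥ 60 and < 70 → D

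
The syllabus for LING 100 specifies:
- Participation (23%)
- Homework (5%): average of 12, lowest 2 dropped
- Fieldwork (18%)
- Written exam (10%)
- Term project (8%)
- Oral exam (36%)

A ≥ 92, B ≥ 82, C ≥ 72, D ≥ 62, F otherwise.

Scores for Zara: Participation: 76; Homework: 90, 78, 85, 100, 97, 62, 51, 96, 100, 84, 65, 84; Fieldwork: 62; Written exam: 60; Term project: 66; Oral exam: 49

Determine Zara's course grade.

Homework: drop 51, 62 → average of remaining 10 = 879/10 = 87.9
Weighted total:
  Participation 76 × 0.23 = 17.48
  Homework 87.9 × 0.05 = 4.395
  Fieldwork 62 × 0.18 = 11.16
  Written exam 60 × 0.1 = 6
  Term project 66 × 0.08 = 5.28
  Oral exam 49 × 0.36 = 17.64
Sum = 61.955
61.955 < 62 → F

F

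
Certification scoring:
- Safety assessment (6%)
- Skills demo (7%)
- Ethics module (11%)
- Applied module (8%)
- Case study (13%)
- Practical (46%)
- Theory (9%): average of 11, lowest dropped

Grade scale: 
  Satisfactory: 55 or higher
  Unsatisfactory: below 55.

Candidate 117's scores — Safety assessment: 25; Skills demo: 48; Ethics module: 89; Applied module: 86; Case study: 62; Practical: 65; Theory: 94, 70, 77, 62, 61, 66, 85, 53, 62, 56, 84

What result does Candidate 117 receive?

Satisfactory

Theory: drop 53 → average of remaining 10 = 717/10 = 71.7
Weighted total:
  Safety assessment 25 × 0.06 = 1.5
  Skills demo 48 × 0.07 = 3.36
  Ethics module 89 × 0.11 = 9.79
  Applied module 86 × 0.08 = 6.88
  Case study 62 × 0.13 = 8.06
  Practical 65 × 0.46 = 29.9
  Theory 71.7 × 0.09 = 6.453
Sum = 65.943
65.943 ≥ 55 → Satisfactory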